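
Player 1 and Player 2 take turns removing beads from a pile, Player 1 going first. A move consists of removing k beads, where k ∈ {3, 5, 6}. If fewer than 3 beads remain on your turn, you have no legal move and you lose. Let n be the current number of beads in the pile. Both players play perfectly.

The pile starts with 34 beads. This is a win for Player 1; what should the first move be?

Remove 5, leaving 29.

Use the standard recursion: the mover loses at a terminal position; elsewhere, the mover wins exactly when some move hands the opponent an L position.
n=0: no move → L
n=1: no move → L
n=2: no move → L
n=3: →0(L), so W
n=4: →1(L), so W
n=5: →2(L), so W
n=6: →1(L), so W
n=7: →2(L), so W
n=8: →2(L), so W
n=9: →6(W), 4(W), 3(W) — all W, so L
n=10: →7(W), 5(W), 4(W) — all W, so L
n=11: →8(W), 6(W), 5(W) — all W, so L
n=12: →9(L), so W
n=13: →10(L), so W
n=14: →11(L), so W
n=15: →10(L), so W
n=16: →11(L), so W
n=17: →11(L), so W
n=18: →15(W), 13(W), 12(W) — all W, so L
n=19: →16(W), 14(W), 13(W) — all W, so L
n=20: →17(W), 15(W), 14(W) — all W, so L
n=21: →18(L), so W
n=22: →19(L), so W
n=23: →20(L), so W
n=24: →19(L), so W
n=25: →20(L), so W
n=26: →20(L), so W
n=27: →24(W), 22(W), 21(W) — all W, so L
n=28: →25(W), 23(W), 22(W) — all W, so L
n=29: →26(W), 24(W), 23(W) — all W, so L
n=30: →27(L), so W
n=31: →28(L), so W
n=32: →29(L), so W
n=33: →28(L), so W
n=34: →29(L), so W
From 34, the L positions reachable in one move are: 29, 28. Any move reaching one of these is winning.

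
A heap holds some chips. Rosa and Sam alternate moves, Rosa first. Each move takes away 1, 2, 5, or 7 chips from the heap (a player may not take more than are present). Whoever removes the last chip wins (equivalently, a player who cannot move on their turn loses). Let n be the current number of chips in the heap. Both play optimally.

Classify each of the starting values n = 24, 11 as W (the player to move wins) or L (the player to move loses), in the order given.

Build the W/L table. Terminal = L. A non-terminal position is W if it has a move to some L; otherwise it is L.
n=0: no move → L
n=1: W (go to 0, an L position)
n=2: W (go to 0, an L position)
n=3: L (options 2(W), 1(W) are all W)
n=4: W (go to 3, an L position)
n=5: W (go to 3, an L position)
n=6: L (options 5(W), 4(W), 1(W) are all W)
n=7: W (go to 6, an L position)
n=8: W (go to 6, an L position)
n=9: L (options 8(W), 7(W), 4(W), 2(W) are all W)
n=10: W (go to 9, an L position)
n=11: W (go to 9, an L position)
n=12: L (options 11(W), 10(W), 7(W), 5(W) are all W)
n=13: W (go to 12, an L position)
n=14: W (go to 12, an L position)
n=15: L (options 14(W), 13(W), 10(W), 8(W) are all W)
n=16: W (go to 15, an L position)
n=17: W (go to 15, an L position)
n=18: L (options 17(W), 16(W), 13(W), 11(W) are all W)
n=19: W (go to 18, an L position)
n=20: W (go to 18, an L position)
n=21: L (options 20(W), 19(W), 16(W), 14(W) are all W)
n=22: W (go to 21, an L position)
n=23: W (go to 21, an L position)
n=24: L (options 23(W), 22(W), 19(W), 17(W) are all W)

24: L, 11: W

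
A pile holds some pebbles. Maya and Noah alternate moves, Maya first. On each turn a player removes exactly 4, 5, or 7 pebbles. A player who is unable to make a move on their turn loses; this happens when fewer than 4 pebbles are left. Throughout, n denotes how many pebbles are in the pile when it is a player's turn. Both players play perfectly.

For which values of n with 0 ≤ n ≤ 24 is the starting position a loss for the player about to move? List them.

Positions with no move are L. A position that does have a move is losing for the player to move precisely when every available move leads to a winning position for the opponent. Fill in the labels:
n=0: no move → L
n=1: no move → L
n=2: no move → L
n=3: no move → L
n=4: reaches L-position 0 → W
n=5: reaches L-position 1 → W
n=6: reaches L-position 2 → W
n=7: reaches L-position 3 → W
n=8: reaches L-position 3 → W
n=9: reaches L-position 2 → W
n=10: reaches L-position 3 → W
n=11: only reaches 7(W), 6(W), 4(W), all W → L
n=12: only reaches 8(W), 7(W), 5(W), all W → L
n=13: only reaches 9(W), 8(W), 6(W), all W → L
n=14: only reaches 10(W), 9(W), 7(W), all W → L
n=15: reaches L-position 11 → W
n=16: reaches L-position 12 → W
n=17: reaches L-position 13 → W
n=18: reaches L-position 14 → W
n=19: reaches L-position 14 → W
n=20: reaches L-position 13 → W
n=21: reaches L-position 14 → W
n=22: only reaches 18(W), 17(W), 15(W), all W → L
n=23: only reaches 19(W), 18(W), 16(W), all W → L
n=24: only reaches 20(W), 19(W), 17(W), all W → L
The losing starting values of n are exactly the entries labelled L in this table (11 of them).

0, 1, 2, 3, 11, 12, 13, 14, 22, 23, 24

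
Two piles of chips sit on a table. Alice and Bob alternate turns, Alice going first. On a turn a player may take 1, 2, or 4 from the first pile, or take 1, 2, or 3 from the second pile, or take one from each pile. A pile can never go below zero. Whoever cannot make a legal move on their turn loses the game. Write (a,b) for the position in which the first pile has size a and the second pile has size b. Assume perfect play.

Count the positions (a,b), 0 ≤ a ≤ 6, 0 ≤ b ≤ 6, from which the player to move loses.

14

Classify positions by backward induction: terminal positions (no move available) are L. From any other position, the mover wins iff some move reaches an L.
Every move lowers a or b (never raises either), so fill the grid row by row in increasing a, and left to right within a row: each cell's successors are then already labelled.
      b=0  b=1  b=2  b=3  b=4  b=5  b=6
a=0:    L    W    W    W    L    W    W
a=1:    W    W    L    W    W    W    L
a=2:    W    L    W    W    W    L    W
a=3:    L    W    W    W    L    W    W
a=4:    W    W    L    W    W    W    L
a=5:    W    L    W    W    W    L    W
a=6:    L    W    W    W    L    W    W
Cells with no legal move (terminal, hence L): (0,0).
The remaining L cells, each justified by listing all of its moves:
(0,4): only reaches (0,3)(W), (0,2)(W), (0,1)(W), all W → L
(1,2): only reaches (0,2)(W), (1,1)(W), (1,0)(W), (0,1)(W), all W → L
(1,6): only reaches (0,6)(W), (1,5)(W), (1,4)(W), (1,3)(W), (0,5)(W), all W → L
(2,1): only reaches (1,1)(W), (0,1)(W), (2,0)(W), (1,0)(W), all W → L
(2,5): only reaches (1,5)(W), (0,5)(W), (2,4)(W), (2,3)(W), (2,2)(W), (1,4)(W), all W → L
(3,0): only reaches (2,0)(W), (1,0)(W), all W → L
(3,4): only reaches (2,4)(W), (1,4)(W), (3,3)(W), (3,2)(W), (3,1)(W), (2,3)(W), all W → L
(4,2): only reaches (3,2)(W), (2,2)(W), (0,2)(W), (4,1)(W), (4,0)(W), (3,1)(W), all W → L
(4,6): only reaches (3,6)(W), (2,6)(W), (0,6)(W), (4,5)(W), (4,4)(W), (4,3)(W), (3,5)(W), all W → L
(5,1): only reaches (4,1)(W), (3,1)(W), (1,1)(W), (5,0)(W), (4,0)(W), all W → L
(5,5): only reaches (4,5)(W), (3,5)(W), (1,5)(W), (5,4)(W), (5,3)(W), (5,2)(W), (4,4)(W), all W → L
(6,0): only reaches (5,0)(W), (4,0)(W), (2,0)(W), all W → L
(6,4): only reaches (5,4)(W), (4,4)(W), (2,4)(W), (6,3)(W), (6,2)(W), (6,1)(W), (5,3)(W), all W → L
Every other cell has at least one move into one of the L cells above, so it is W.
L cells per row: a=0: 2, a=1: 2, a=2: 2, a=3: 2, a=4: 2, a=5: 2, a=6: 2; total 14.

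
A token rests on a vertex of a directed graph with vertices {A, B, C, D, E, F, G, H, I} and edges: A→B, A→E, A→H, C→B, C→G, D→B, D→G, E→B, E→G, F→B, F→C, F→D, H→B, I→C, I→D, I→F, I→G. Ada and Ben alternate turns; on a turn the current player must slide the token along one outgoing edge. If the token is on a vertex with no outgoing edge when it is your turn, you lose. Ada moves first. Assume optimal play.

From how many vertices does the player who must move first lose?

2

Use the standard recursion: the mover loses at a terminal position; elsewhere, the mover wins exactly when some move hands the opponent an L position.
Every edge goes from a vertex to one that appears earlier in the order G, B, D, C, F, H, E, I, A, so processing vertices in that order labels each vertex after all of its successors.
G: no outgoing edge → L
B: no outgoing edge → L
D: reaches L-position B → W
C: reaches L-position B → W
F: reaches L-position B → W
H: reaches L-position B → W
E: reaches L-position B → W
I: reaches L-position G → W
A: reaches L-position B → W
The L vertices are B, G; that is 2 in all.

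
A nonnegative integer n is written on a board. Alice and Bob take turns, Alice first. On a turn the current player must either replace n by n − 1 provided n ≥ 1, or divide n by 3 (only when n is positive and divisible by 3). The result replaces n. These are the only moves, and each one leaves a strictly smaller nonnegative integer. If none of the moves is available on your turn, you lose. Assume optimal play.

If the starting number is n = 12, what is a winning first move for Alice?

Build the W/L table. Terminal = L. A non-terminal position is W if it has a move to some L; otherwise it is L.
n=0: no move → L
n=1: W (go to 0, an L position)
n=2: L (sole option 1(W) is W)
n=3: W (go to 2, an L position)
n=4: L (sole option 3(W) is W)
n=5: W (go to 4, an L position)
n=6: W (go to 2, an L position)
n=7: L (sole option 6(W) is W)
n=8: W (go to 7, an L position)
n=9: L (options 3(W), 8(W) are all W)
n=10: W (go to 9, an L position)
n=11: L (sole option 10(W) is W)
n=12: W (go to 4, an L position)
From 12, the L positions reachable in one move are: 4, 11. Any move reaching one of these is winning.

Move to 4.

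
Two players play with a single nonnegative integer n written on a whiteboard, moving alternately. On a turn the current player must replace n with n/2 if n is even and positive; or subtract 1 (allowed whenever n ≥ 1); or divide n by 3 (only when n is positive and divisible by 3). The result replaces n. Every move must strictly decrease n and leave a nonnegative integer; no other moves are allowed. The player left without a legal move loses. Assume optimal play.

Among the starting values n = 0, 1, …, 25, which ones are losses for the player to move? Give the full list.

0, 2, 5, 7, 9, 11, 13, 16, 19, 23, 25

Build the W/L table. Terminal = L. A non-terminal position is W if it has a move to some L; otherwise it is L.
n=0: no move → L
n=1: →0(L), so W
n=2: →1(W) only, which is W, so L
n=3: →2(L), so W
n=4: →2(L), so W
n=5: →4(W) only, which is W, so L
n=6: →2(L), so W
n=7: →6(W) only, which is W, so L
n=8: →7(L), so W
n=9: →3(W), 8(W) — all W, so L
n=10: →5(L), so W
n=11: →10(W) only, which is W, so L
n=12: →11(L), so W
n=13: →12(W) only, which is W, so L
n=14: →7(L), so W
n=15: →5(L), so W
n=16: →8(W), 15(W) — all W, so L
n=17: →16(L), so W
n=18: →9(L), so W
n=19: →18(W) only, which is W, so L
n=20: →19(L), so W
n=21: →7(L), so W
n=22: →11(L), so W
n=23: →22(W) only, which is W, so L
n=24: →23(L), so W
n=25: →24(W) only, which is W, so L
Reading off the rows marked L gives the requested list; there are 11 such values of n.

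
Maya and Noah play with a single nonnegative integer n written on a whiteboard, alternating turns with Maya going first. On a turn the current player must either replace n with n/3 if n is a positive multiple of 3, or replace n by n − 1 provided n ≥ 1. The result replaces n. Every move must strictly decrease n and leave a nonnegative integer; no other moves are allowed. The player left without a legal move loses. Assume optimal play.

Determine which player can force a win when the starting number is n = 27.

Maya wins.

Classify positions by backward induction: terminal positions (no move available) are L. From any other position, the mover wins iff some move reaches an L.
n=0: no move → L
n=1: →0(L), so W
n=2: →1(W) only, which is W, so L
n=3: →2(L), so W
n=4: →3(W) only, which is W, so L
n=5: →4(L), so W
n=6: →2(L), so W
n=7: →6(W) only, which is W, so L
n=8: →7(L), so W
n=9: →3(W), 8(W) — all W, so L
n=10: →9(L), so W
n=11: →10(W) only, which is W, so L
n=12: →4(L), so W
n=13: →12(W) only, which is W, so L
n=14: →13(L), so W
n=15: →5(W), 14(W) — all W, so L
n=16: →15(L), so W
n=17: →16(W) only, which is W, so L
n=18: →17(L), so W
n=19: →18(W) only, which is W, so L
n=20: →19(L), so W
n=21: →7(L), so W
n=22: →21(W) only, which is W, so L
n=23: →22(L), so W
n=24: →8(W), 23(W) — all W, so L
n=25: →24(L), so W
n=26: →25(W) only, which is W, so L
n=27: →9(L), so W
From 27 Maya can move to 9, reaching an L position.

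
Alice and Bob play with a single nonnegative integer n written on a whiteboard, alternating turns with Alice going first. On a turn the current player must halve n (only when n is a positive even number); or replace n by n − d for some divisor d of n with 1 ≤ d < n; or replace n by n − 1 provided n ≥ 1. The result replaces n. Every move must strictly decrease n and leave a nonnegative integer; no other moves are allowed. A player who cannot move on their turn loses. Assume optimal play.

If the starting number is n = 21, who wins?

Label each position W (a win for the player to move) or L (a loss). A position with no legal move is L; any other position is W exactly when some move reaches an L, and L when every move reaches a W.
n=0: no move → L
n=1: can move to 0, which is L ⇒ W
n=2: the only move is to 1(W), a W ⇒ L
n=3: can move to 2, which is L ⇒ W
n=4: can move to 2, which is L ⇒ W
n=5: the only move is to 4(W), a W ⇒ L
n=6: can move to 5, which is L ⇒ W
n=7: the only move is to 6(W), a W ⇒ L
n=8: can move to 7, which is L ⇒ W
n=9: moves to 6(W), 8(W); every one is W ⇒ L
n=10: can move to 5, which is L ⇒ W
n=11: the only move is to 10(W), a W ⇒ L
n=12: can move to 9, which is L ⇒ W
n=13: the only move is to 12(W), a W ⇒ L
n=14: can move to 7, which is L ⇒ W
n=15: moves to 10(W), 12(W), 14(W); every one is W ⇒ L
n=16: can move to 15, which is L ⇒ W
n=17: the only move is to 16(W), a W ⇒ L
n=18: can move to 9, which is L ⇒ W
n=19: the only move is to 18(W), a W ⇒ L
n=20: can move to 15, which is L ⇒ W
n=21: moves to 14(W), 18(W), 20(W); every one is W ⇒ L
Every move from 21 reaches a W position, so the mover loses.

Bob wins.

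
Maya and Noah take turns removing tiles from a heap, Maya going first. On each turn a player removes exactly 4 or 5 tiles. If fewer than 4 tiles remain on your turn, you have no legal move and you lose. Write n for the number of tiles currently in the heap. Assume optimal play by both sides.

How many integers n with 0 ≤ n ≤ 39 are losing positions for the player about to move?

Classify positions by backward induction: terminal positions (no move available) are L. From any other position, the mover wins iff some move reaches an L.
n=0: no move → L
n=1: no move → L
n=2: no move → L
n=3: no move → L
n=4: reaches L-position 0 → W
n=5: reaches L-position 1 → W
n=6: reaches L-position 2 → W
n=7: reaches L-position 3 → W
n=8: reaches L-position 3 → W
n=9: only reaches 5(W), 4(W), all W → L
n=10: only reaches 6(W), 5(W), all W → L
n=11: only reaches 7(W), 6(W), all W → L
n=12: only reaches 8(W), 7(W), all W → L
n=13: reaches L-position 9 → W
n=14: reaches L-position 10 → W
n=15: reaches L-position 11 → W
n=16: reaches L-position 12 → W
n=17: reaches L-position 12 → W
n=18: only reaches 14(W), 13(W), all W → L
n=19: only reaches 15(W), 14(W), all W → L
n=20: only reaches 16(W), 15(W), all W → L
n=21: only reaches 17(W), 16(W), all W → L
n=22: reaches L-position 18 → W
n=23: reaches L-position 19 → W
n=24: reaches L-position 20 → W
n=25: reaches L-position 21 → W
n=26: reaches L-position 21 → W
n=27: only reaches 23(W), 22(W), all W → L
n=28: only reaches 24(W), 23(W), all W → L
n=29: only reaches 25(W), 24(W), all W → L
n=30: only reaches 26(W), 25(W), all W → L
n=31: reaches L-position 27 → W
n=32: reaches L-position 28 → W
n=33: reaches L-position 29 → W
n=34: reaches L-position 30 → W
n=35: reaches L-position 30 → W
n=36: only reaches 32(W), 31(W), all W → L
n=37: only reaches 33(W), 32(W), all W → L
n=38: only reaches 34(W), 33(W), all W → L
n=39: only reaches 35(W), 34(W), all W → L
L entries with 0 ≤ n ≤ 39: n = 0, 1, 2, 3, 9, 10, 11, 12, 18, 19, 20, 21, 27, 28, 29, 30, 36, 37, 38, 39; that makes 20.

20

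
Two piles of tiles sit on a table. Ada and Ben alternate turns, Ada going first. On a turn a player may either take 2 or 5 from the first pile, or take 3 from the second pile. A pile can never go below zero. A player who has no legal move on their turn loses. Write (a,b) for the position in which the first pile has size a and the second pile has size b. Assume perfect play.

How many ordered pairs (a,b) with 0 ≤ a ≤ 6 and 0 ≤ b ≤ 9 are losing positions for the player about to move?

Compute win/loss labels from the base case upward. A position with no move is L. Any other position is W if it can reach an L in one move, else L.
Every move lowers a or b (never raises either), so fill the grid row by row in increasing a, and left to right within a row: each cell's successors are then already labelled.
      b=0  b=1  b=2  b=3  b=4  b=5  b=6  b=7  b=8  b=9
a=0:    L    L    L    W    W    W    L    L    L    W
a=1:    L    L    L    W    W    W    L    L    L    W
a=2:    W    W    W    L    L    L    W    W    W    L
a=3:    W    W    W    L    L    L    W    W    W    L
a=4:    L    L    L    W    W    W    L    L    L    W
a=5:    W    W    W    W    W    W    W    W    W    W
a=6:    W    W    W    L    L    L    W    W    W    L
Cells with no legal move (terminal, hence L): (0,0), (0,1), (0,2), (1,0), (1,1), (1,2).
The remaining L cells, each justified by listing all of its moves:
(0,6): only reaches (0,3)(W), which is W → L
(0,7): only reaches (0,4)(W), which is W → L
(0,8): only reaches (0,5)(W), which is W → L
(1,6): only reaches (1,3)(W), which is W → L
(1,7): only reaches (1,4)(W), which is W → L
(1,8): only reaches (1,5)(W), which is W → L
(2,3): only reaches (0,3)(W), (2,0)(W), all W → L
(2,4): only reaches (0,4)(W), (2,1)(W), all W → L
(2,5): only reaches (0,5)(W), (2,2)(W), all W → L
(2,9): only reaches (0,9)(W), (2,6)(W), all W → L
(3,3): only reaches (1,3)(W), (3,0)(W), all W → L
(3,4): only reaches (1,4)(W), (3,1)(W), all W → L
(3,5): only reaches (1,5)(W), (3,2)(W), all W → L
(3,9): only reaches (1,9)(W), (3,6)(W), all W → L
(4,0): only reaches (2,0)(W), which is W → L
(4,1): only reaches (2,1)(W), which is W → L
(4,2): only reaches (2,2)(W), which is W → L
(4,6): only reaches (2,6)(W), (4,3)(W), all W → L
(4,7): only reaches (2,7)(W), (4,4)(W), all W → L
(4,8): only reaches (2,8)(W), (4,5)(W), all W → L
(6,3): only reaches (4,3)(W), (1,3)(W), (6,0)(W), all W → L
(6,4): only reaches (4,4)(W), (1,4)(W), (6,1)(W), all W → L
(6,5): only reaches (4,5)(W), (1,5)(W), (6,2)(W), all W → L
(6,9): only reaches (4,9)(W), (1,9)(W), (6,6)(W), all W → L
Every other cell has at least one move into one of the L cells above, so it is W.
L cells per row: a=0: 6, a=1: 6, a=2: 4, a=3: 4, a=4: 6, a=5: 0, a=6: 4; total 30.

30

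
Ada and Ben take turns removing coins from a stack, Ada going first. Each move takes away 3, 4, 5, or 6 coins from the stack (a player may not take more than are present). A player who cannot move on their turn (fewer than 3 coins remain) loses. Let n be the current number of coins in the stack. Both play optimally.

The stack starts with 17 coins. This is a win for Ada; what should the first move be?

Use the standard recursion: the mover loses at a terminal position; elsewhere, the mover wins exactly when some move hands the opponent an L position.
n=0: no move → L
n=1: no move → L
n=2: no move → L
n=3: →0(L), so W
n=4: →1(L), so W
n=5: →2(L), so W
n=6: →2(L), so W
n=7: →2(L), so W
n=8: →2(L), so W
n=9: →6(W), 5(W), 4(W), 3(W) — all W, so L
n=10: →7(W), 6(W), 5(W), 4(W) — all W, so L
n=11: →8(W), 7(W), 6(W), 5(W) — all W, so L
n=12: →9(L), so W
n=13: →10(L), so W
n=14: →11(L), so W
n=15: →11(L), so W
n=16: →11(L), so W
n=17: →11(L), so W
From 17, the L positions reachable in one move are: 11.

Remove 6, leaving 11.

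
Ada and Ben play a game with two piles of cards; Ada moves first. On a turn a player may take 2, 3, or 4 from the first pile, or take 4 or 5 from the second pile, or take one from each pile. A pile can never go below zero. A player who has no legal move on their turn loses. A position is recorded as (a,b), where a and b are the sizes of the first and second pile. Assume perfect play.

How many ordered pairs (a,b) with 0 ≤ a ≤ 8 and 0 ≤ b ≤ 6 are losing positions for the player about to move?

Compute win/loss labels from the base case upward. A position with no move is L. Any other position is W if it can reach an L in one move, else L.
Every move lowers a or b (never raises either), so fill the grid row by row in increasing a, and left to right within a row: each cell's successors are then already labelled.
      b=0  b=1  b=2  b=3  b=4  b=5  b=6
a=0:    L    L    L    L    W    W    W
a=1:    L    W    W    W    W    W    L
a=2:    W    W    W    W    L    L    L
a=3:    W    W    W    W    L    W    W
a=4:    W    W    W    W    W    W    W
a=5:    W    L    L    L    W    W    W
a=6:    L    L    W    W    W    W    W
a=7:    L    W    W    W    W    W    L
a=8:    W    W    W    W    L    L    L
Cells with no legal move (terminal, hence L): (0,0), (0,1), (0,2), (0,3), (1,0).
The remaining L cells, each justified by listing all of its moves:
(1,6): moves to (1,2)(W), (1,1)(W), (0,5)(W); every one is W ⇒ L
(2,4): moves to (0,4)(W), (2,0)(W), (1,3)(W); every one is W ⇒ L
(2,5): moves to (0,5)(W), (2,1)(W), (2,0)(W), (1,4)(W); every one is W ⇒ L
(2,6): moves to (0,6)(W), (2,2)(W), (2,1)(W), (1,5)(W); every one is W ⇒ L
(3,4): moves to (1,4)(W), (0,4)(W), (3,0)(W), (2,3)(W); every one is W ⇒ L
(5,1): moves to (3,1)(W), (2,1)(W), (1,1)(W), (4,0)(W); every one is W ⇒ L
(5,2): moves to (3,2)(W), (2,2)(W), (1,2)(W), (4,1)(W); every one is W ⇒ L
(5,3): moves to (3,3)(W), (2,3)(W), (1,3)(W), (4,2)(W); every one is W ⇒ L
(6,0): moves to (4,0)(W), (3,0)(W), (2,0)(W); every one is W ⇒ L
(6,1): moves to (4,1)(W), (3,1)(W), (2,1)(W), (5,0)(W); every one is W ⇒ L
(7,0): moves to (5,0)(W), (4,0)(W), (3,0)(W); every one is W ⇒ L
(7,6): moves to (5,6)(W), (4,6)(W), (3,6)(W), (7,2)(W), (7,1)(W), (6,5)(W); every one is W ⇒ L
(8,4): moves to (6,4)(W), (5,4)(W), (4,4)(W), (8,0)(W), (7,3)(W); every one is W ⇒ L
(8,5): moves to (6,5)(W), (5,5)(W), (4,5)(W), (8,1)(W), (8,0)(W), (7,4)(W); every one is W ⇒ L
(8,6): moves to (6,6)(W), (5,6)(W), (4,6)(W), (8,2)(W), (8,1)(W), (7,5)(W); every one is W ⇒ L
Every other cell has at least one move into one of the L cells above, so it is W.
L cells per row: a=0: 4, a=1: 2, a=2: 3, a=3: 1, a=4: 0, a=5: 3, a=6: 2, a=7: 2, a=8: 3; total 20.

20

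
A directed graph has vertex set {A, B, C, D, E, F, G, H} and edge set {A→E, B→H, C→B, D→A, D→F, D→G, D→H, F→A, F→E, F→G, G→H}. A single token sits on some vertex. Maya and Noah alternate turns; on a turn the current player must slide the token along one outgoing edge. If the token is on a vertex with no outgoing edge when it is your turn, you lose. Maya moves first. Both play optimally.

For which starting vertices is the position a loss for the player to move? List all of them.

Positions with no move are L. A position that does have a move is losing for the player to move precisely when every available move leads to a winning position for the opponent. Fill in the labels:
Every edge goes from a vertex to one that appears earlier in the order H, E, B, C, G, A, F, D, so processing vertices in that order labels each vertex after all of its successors.
H: no outgoing edge → L
E: no outgoing edge → L
B: W (go to H, an L position)
C: L (sole option B(W) is W)
G: W (go to H, an L position)
A: W (go to E, an L position)
F: W (go to E, an L position)
D: W (go to H, an L position)
The losing starting vertices are exactly the entries labelled L in this table (3 of them).

C, E, H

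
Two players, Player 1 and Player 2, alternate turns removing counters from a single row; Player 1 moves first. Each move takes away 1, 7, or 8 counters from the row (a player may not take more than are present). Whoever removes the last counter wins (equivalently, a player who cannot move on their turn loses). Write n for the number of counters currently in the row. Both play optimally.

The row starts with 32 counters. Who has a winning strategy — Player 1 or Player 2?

Player 2 wins.

Build the W/L table. Terminal = L. A non-terminal position is W if it has a move to some L; otherwise it is L.
n=0: no move → L
n=1: W (go to 0, an L position)
n=2: L (sole option 1(W) is W)
n=3: W (go to 2, an L position)
n=4: L (sole option 3(W) is W)
n=5: W (go to 4, an L position)
n=6: L (sole option 5(W) is W)
n=7: W (go to 6, an L position)
n=8: W (go to 0, an L position)
n=9: W (go to 2, an L position)
n=10: W (go to 2, an L position)
n=11: W (go to 4, an L position)
n=12: W (go to 4, an L position)
n=13: W (go to 6, an L position)
n=14: W (go to 6, an L position)
n=15: L (options 14(W), 8(W), 7(W) are all W)
n=16: W (go to 15, an L position)
n=17: L (options 16(W), 10(W), 9(W) are all W)
n=18: W (go to 17, an L position)
n=19: L (options 18(W), 12(W), 11(W) are all W)
n=20: W (go to 19, an L position)
n=21: L (options 20(W), 14(W), 13(W) are all W)
n=22: W (go to 21, an L position)
n=23: W (go to 15, an L position)
n=24: W (go to 17, an L position)
n=25: W (go to 17, an L position)
n=26: W (go to 19, an L position)
n=27: W (go to 19, an L position)
n=28: W (go to 21, an L position)
n=29: W (go to 21, an L position)
n=30: L (options 29(W), 23(W), 22(W) are all W)
n=31: W (go to 30, an L position)
n=32: L (options 31(W), 25(W), 24(W) are all W)
The starting position 32 is L: whatever Player 1 does, the opponent receives a W position.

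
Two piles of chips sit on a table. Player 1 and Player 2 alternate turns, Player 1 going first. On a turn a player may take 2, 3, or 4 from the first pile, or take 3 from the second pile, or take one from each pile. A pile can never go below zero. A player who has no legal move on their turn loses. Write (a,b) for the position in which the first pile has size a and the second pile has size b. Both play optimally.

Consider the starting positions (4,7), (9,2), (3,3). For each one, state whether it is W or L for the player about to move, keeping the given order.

Label each position W (a win for the player to move) or L (a loss). A position with no legal move is L; any other position is W exactly when some move reaches an L, and L when every move reaches a W.
No move ever increases a pile, so every position that can arise here has a ≤ 9 and b ≤ 7; it is enough to label the cells with 0 ≤ a ≤ 9 and 0 ≤ b ≤ 7.
Every move lowers a or b (never raises either), so fill the grid row by row in increasing a, and left to right within a row: each cell's successors are then already labelled.
      b=0  b=1  b=2  b=3  b=4  b=5  b=6  b=7
a=0:    L    L    L    W    W    W    L    L
a=1:    L    W    W    W    L    L    L    W
a=2:    W    W    W    L    L    W    W    W
a=3:    W    W    W    L    W    W    W    W
a=4:    W    W    W    W    W    W    W    W
a=5:    W    L    L    W    W    W    W    L
a=6:    L    L    W    W    W    L    L    L
a=7:    L    W    W    W    L    L    W    W
a=8:    W    W    W    L    L    W    W    W
a=9:    W    W    W    L    W    W    W    W
Cells with no legal move (terminal, hence L): (0,0), (0,1), (0,2), (1,0).
The remaining L cells, each justified by listing all of its moves:
(0,6): →(0,3)(W) only, which is W, so L
(0,7): →(0,4)(W) only, which is W, so L
(1,4): →(1,1)(W), (0,3)(W) — all W, so L
(1,5): →(1,2)(W), (0,4)(W) — all W, so L
(1,6): →(1,3)(W), (0,5)(W) — all W, so L
(2,3): →(0,3)(W), (2,0)(W), (1,2)(W) — all W, so L
(2,4): →(0,4)(W), (2,1)(W), (1,3)(W) — all W, so L
(3,3): →(1,3)(W), (0,3)(W), (3,0)(W), (2,2)(W) — all W, so L
(5,1): →(3,1)(W), (2,1)(W), (1,1)(W), (4,0)(W) — all W, so L
(5,2): →(3,2)(W), (2,2)(W), (1,2)(W), (4,1)(W) — all W, so L
(5,7): →(3,7)(W), (2,7)(W), (1,7)(W), (5,4)(W), (4,6)(W) — all W, so L
(6,0): →(4,0)(W), (3,0)(W), (2,0)(W) — all W, so L
(6,1): →(4,1)(W), (3,1)(W), (2,1)(W), (5,0)(W) — all W, so L
(6,5): →(4,5)(W), (3,5)(W), (2,5)(W), (6,2)(W), (5,4)(W) — all W, so L
(6,6): →(4,6)(W), (3,6)(W), (2,6)(W), (6,3)(W), (5,5)(W) — all W, so L
(6,7): →(4,7)(W), (3,7)(W), (2,7)(W), (6,4)(W), (5,6)(W) — all W, so L
(7,0): →(5,0)(W), (4,0)(W), (3,0)(W) — all W, so L
(7,4): →(5,4)(W), (4,4)(W), (3,4)(W), (7,1)(W), (6,3)(W) — all W, so L
(7,5): →(5,5)(W), (4,5)(W), (3,5)(W), (7,2)(W), (6,4)(W) — all W, so L
(8,3): →(6,3)(W), (5,3)(W), (4,3)(W), (8,0)(W), (7,2)(W) — all W, so L
(8,4): →(6,4)(W), (5,4)(W), (4,4)(W), (8,1)(W), (7,3)(W) — all W, so L
(9,3): →(7,3)(W), (6,3)(W), (5,3)(W), (9,0)(W), (8,2)(W) — all W, so L
Every other cell has at least one move into one of the L cells above, so it is W.
(4,7): the move to (0,7) reaches an L cell, so W
(9,2): the move to (5,2) reaches an L cell, so W
(3,3): one of the L cells justified above, so L

(4,7): W, (9,2): W, (3,3): L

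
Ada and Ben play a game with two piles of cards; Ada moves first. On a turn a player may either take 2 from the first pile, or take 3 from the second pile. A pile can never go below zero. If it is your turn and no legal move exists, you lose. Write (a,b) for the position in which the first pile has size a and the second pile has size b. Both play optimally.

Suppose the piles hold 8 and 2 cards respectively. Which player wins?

Ben wins.

Label each position W (a win for the player to move) or L (a loss). A position with no legal move is L; any other position is W exactly when some move reaches an L, and L when every move reaches a W.
No move ever increases a pile, so every position that can arise here has a ≤ 8 and b ≤ 2; it is enough to label the cells with 0 ≤ a ≤ 8 and 0 ≤ b ≤ 2.
Every move lowers a or b (never raises either), so fill the grid row by row in increasing a, and left to right within a row: each cell's successors are then already labelled.
      b=0  b=1  b=2
a=0:    L    L    L
a=1:    L    L    L
a=2:    W    W    W
a=3:    W    W    W
a=4:    L    L    L
a=5:    L    L    L
a=6:    W    W    W
a=7:    W    W    W
a=8:    L    L    L
Cells with no legal move (terminal, hence L): (0,0), (0,1), (0,2), (1,0), (1,1), (1,2).
The remaining L cells, each justified by listing all of its moves:
(4,0): L (sole option (2,0)(W) is W)
(4,1): L (sole option (2,1)(W) is W)
(4,2): L (sole option (2,2)(W) is W)
(5,0): L (sole option (3,0)(W) is W)
(5,1): L (sole option (3,1)(W) is W)
(5,2): L (sole option (3,2)(W) is W)
(8,0): L (sole option (6,0)(W) is W)
(8,1): L (sole option (6,1)(W) is W)
(8,2): L (sole option (6,2)(W) is W)
Every other cell has at least one move into one of the L cells above, so it is W.
Every move from (8,2) reaches a W position, so the mover loses.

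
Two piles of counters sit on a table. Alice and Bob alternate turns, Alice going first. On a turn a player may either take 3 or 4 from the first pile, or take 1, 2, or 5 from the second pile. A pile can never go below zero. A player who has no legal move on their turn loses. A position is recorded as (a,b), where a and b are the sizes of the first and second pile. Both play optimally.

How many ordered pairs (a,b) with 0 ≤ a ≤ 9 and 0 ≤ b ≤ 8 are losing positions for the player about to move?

30

Classify positions by backward induction: terminal positions (no move available) are L. From any other position, the mover wins iff some move reaches an L.
Every move lowers a or b (never raises either), so fill the grid row by row in increasing a, and left to right within a row: each cell's successors are then already labelled.
      b=0  b=1  b=2  b=3  b=4  b=5  b=6  b=7  b=8
a=0:    L    W    W    L    W    W    L    W    W
a=1:    L    W    W    L    W    W    L    W    W
a=2:    L    W    W    L    W    W    L    W    W
a=3:    W    L    W    W    L    W    W    L    W
a=4:    W    L    W    W    L    W    W    L    W
a=5:    W    L    W    W    L    W    W    L    W
a=6:    W    W    L    W    W    L    W    W    L
a=7:    L    W    W    L    W    W    L    W    W
a=8:    L    W    W    L    W    W    L    W    W
a=9:    L    W    W    L    W    W    L    W    W
Cells with no legal move (terminal, hence L): (0,0), (1,0), (2,0).
The remaining L cells, each justified by listing all of its moves:
(0,3): moves to (0,2)(W), (0,1)(W); every one is W ⇒ L
(0,6): moves to (0,5)(W), (0,4)(W), (0,1)(W); every one is W ⇒ L
(1,3): moves to (1,2)(W), (1,1)(W); every one is W ⇒ L
(1,6): moves to (1,5)(W), (1,4)(W), (1,1)(W); every one is W ⇒ L
(2,3): moves to (2,2)(W), (2,1)(W); every one is W ⇒ L
(2,6): moves to (2,5)(W), (2,4)(W), (2,1)(W); every one is W ⇒ L
(3,1): moves to (0,1)(W), (3,0)(W); every one is W ⇒ L
(3,4): moves to (0,4)(W), (3,3)(W), (3,2)(W); every one is W ⇒ L
(3,7): moves to (0,7)(W), (3,6)(W), (3,5)(W), (3,2)(W); every one is W ⇒ L
(4,1): moves to (1,1)(W), (0,1)(W), (4,0)(W); every one is W ⇒ L
(4,4): moves to (1,4)(W), (0,4)(W), (4,3)(W), (4,2)(W); every one is W ⇒ L
(4,7): moves to (1,7)(W), (0,7)(W), (4,6)(W), (4,5)(W), (4,2)(W); every one is W ⇒ L
(5,1): moves to (2,1)(W), (1,1)(W), (5,0)(W); every one is W ⇒ L
(5,4): moves to (2,4)(W), (1,4)(W), (5,3)(W), (5,2)(W); every one is W ⇒ L
(5,7): moves to (2,7)(W), (1,7)(W), (5,6)(W), (5,5)(W), (5,2)(W); every one is W ⇒ L
(6,2): moves to (3,2)(W), (2,2)(W), (6,1)(W), (6,0)(W); every one is W ⇒ L
(6,5): moves to (3,5)(W), (2,5)(W), (6,4)(W), (6,3)(W), (6,0)(W); every one is W ⇒ L
(6,8): moves to (3,8)(W), (2,8)(W), (6,7)(W), (6,6)(W), (6,3)(W); every one is W ⇒ L
(7,0): moves to (4,0)(W), (3,0)(W); every one is W ⇒ L
(7,3): moves to (4,3)(W), (3,3)(W), (7,2)(W), (7,1)(W); every one is W ⇒ L
(7,6): moves to (4,6)(W), (3,6)(W), (7,5)(W), (7,4)(W), (7,1)(W); every one is W ⇒ L
(8,0): moves to (5,0)(W), (4,0)(W); every one is W ⇒ L
(8,3): moves to (5,3)(W), (4,3)(W), (8,2)(W), (8,1)(W); every one is W ⇒ L
(8,6): moves to (5,6)(W), (4,6)(W), (8,5)(W), (8,4)(W), (8,1)(W); every one is W ⇒ L
(9,0): moves to (6,0)(W), (5,0)(W); every one is W ⇒ L
(9,3): moves to (6,3)(W), (5,3)(W), (9,2)(W), (9,1)(W); every one is W ⇒ L
(9,6): moves to (6,6)(W), (5,6)(W), (9,5)(W), (9,4)(W), (9,1)(W); every one is W ⇒ L
Every other cell has at least one move into one of the L cells above, so it is W.
L cells per row: a=0: 3, a=1: 3, a=2: 3, a=3: 3, a=4: 3, a=5: 3, a=6: 3, a=7: 3, a=8: 3, a=9: 3; total 30.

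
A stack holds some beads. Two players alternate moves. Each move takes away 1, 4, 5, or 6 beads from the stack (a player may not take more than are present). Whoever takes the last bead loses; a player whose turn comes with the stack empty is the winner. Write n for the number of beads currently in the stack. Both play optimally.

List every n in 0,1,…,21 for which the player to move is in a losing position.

Label each position W (a win for the player to move) or L (a loss). A position with no legal move is W; any other position is W exactly when some move reaches an L, and L when every move reaches a W.
n=0: no move; the opponent has just taken the last bead and therefore loses → W
n=1: L (sole option 0(W) is W)
n=2: W (go to 1, an L position)
n=3: L (sole option 2(W) is W)
n=4: W (go to 3, an L position)
n=5: W (go to 1, an L position)
n=6: W (go to 1, an L position)
n=7: W (go to 3, an L position)
n=8: W (go to 3, an L position)
n=9: W (go to 3, an L position)
n=10: L (options 9(W), 6(W), 5(W), 4(W) are all W)
n=11: W (go to 10, an L position)
n=12: L (options 11(W), 8(W), 7(W), 6(W) are all W)
n=13: W (go to 12, an L position)
n=14: W (go to 10, an L position)
n=15: W (go to 10, an L position)
n=16: W (go to 12, an L position)
n=17: W (go to 12, an L position)
n=18: W (go to 12, an L position)
n=19: L (options 18(W), 15(W), 14(W), 13(W) are all W)
n=20: W (go to 19, an L position)
n=21: L (options 20(W), 17(W), 16(W), 15(W) are all W)
Reading off the rows marked L gives the requested list; there are 6 such values of n.

1, 3, 10, 12, 19, 21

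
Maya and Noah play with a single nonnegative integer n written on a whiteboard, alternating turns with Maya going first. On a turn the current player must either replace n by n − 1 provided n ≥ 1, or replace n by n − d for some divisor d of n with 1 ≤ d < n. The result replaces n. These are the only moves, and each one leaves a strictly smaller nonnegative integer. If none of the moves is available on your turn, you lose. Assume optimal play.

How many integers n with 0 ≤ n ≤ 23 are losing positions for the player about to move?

Work bottom-up. With no move the player to move loses. Otherwise the position is W if at least one move leads to an L position for the opponent, and L if every move leads to a W.
n=0: no move → L
n=1: →0(L), so W
n=2: →1(W) only, which is W, so L
n=3: →2(L), so W
n=4: →2(L), so W
n=5: →4(W) only, which is W, so L
n=6: →5(L), so W
n=7: →6(W) only, which is W, so L
n=8: →7(L), so W
n=9: →6(W), 8(W) — all W, so L
n=10: →5(L), so W
n=11: →10(W) only, which is W, so L
n=12: →9(L), so W
n=13: →12(W) only, which is W, so L
n=14: →7(L), so W
n=15: →10(W), 12(W), 14(W) — all W, so L
n=16: →15(L), so W
n=17: →16(W) only, which is W, so L
n=18: →9(L), so W
n=19: →18(W) only, which is W, so L
n=20: →15(L), so W
n=21: →14(W), 18(W), 20(W) — all W, so L
n=22: →11(L), so W
n=23: →22(W) only, which is W, so L
L entries with 0 ≤ n ≤ 23: n = 0, 2, 5, 7, 9, 11, 13, 15, 17, 19, 21, 23; that makes 12.

12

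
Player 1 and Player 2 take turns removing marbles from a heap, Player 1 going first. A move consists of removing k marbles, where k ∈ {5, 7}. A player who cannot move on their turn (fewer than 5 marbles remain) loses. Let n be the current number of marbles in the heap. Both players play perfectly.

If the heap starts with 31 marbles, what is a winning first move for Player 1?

Remove 5, leaving 26.

Use the standard recursion: the mover loses at a terminal position; elsewhere, the mover wins exactly when some move hands the opponent an L position.
n=0: no move → L
n=1: no move → L
n=2: no move → L
n=3: no move → L
n=4: no move → L
n=5: →0(L), so W
n=6: →1(L), so W
n=7: →2(L), so W
n=8: →3(L), so W
n=9: →4(L), so W
n=10: →3(L), so W
n=11: →4(L), so W
n=12: →7(W), 5(W) — all W, so L
n=13: →8(W), 6(W) — all W, so L
n=14: →9(W), 7(W) — all W, so L
n=15: →10(W), 8(W) — all W, so L
n=16: →11(W), 9(W) — all W, so L
n=17: →12(L), so W
n=18: →13(L), so W
n=19: →14(L), so W
n=20: →15(L), so W
n=21: →16(L), so W
n=22: →15(L), so W
n=23: →16(L), so W
n=24: →19(W), 17(W) — all W, so L
n=25: →20(W), 18(W) — all W, so L
n=26: →21(W), 19(W) — all W, so L
n=27: →22(W), 20(W) — all W, so L
n=28: →23(W), 21(W) — all W, so L
n=29: →24(L), so W
n=30: →25(L), so W
n=31: →26(L), so W
From 31, the L positions reachable in one move are: 26, 24. Any move reaching one of these is winning.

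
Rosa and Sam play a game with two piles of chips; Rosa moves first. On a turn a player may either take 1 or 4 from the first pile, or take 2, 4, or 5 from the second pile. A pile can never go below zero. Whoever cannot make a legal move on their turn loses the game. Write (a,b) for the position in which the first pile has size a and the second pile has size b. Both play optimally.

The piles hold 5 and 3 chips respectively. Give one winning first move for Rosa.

Classify positions by backward induction: terminal positions (no move available) are L. From any other position, the mover wins iff some move reaches an L.
No move ever increases a pile, so every position that can arise here has a ≤ 5 and b ≤ 3; it is enough to label the cells with 0 ≤ a ≤ 5 and 0 ≤ b ≤ 3.
Every move lowers a or b (never raises either), so fill the grid row by row in increasing a, and left to right within a row: each cell's successors are then already labelled.
      b=0  b=1  b=2  b=3
a=0:    L    L    W    W
a=1:    W    W    L    L
a=2:    L    L    W    W
a=3:    W    W    L    L
a=4:    W    W    W    W
a=5:    L    L    W    W
Cells with no legal move (terminal, hence L): (0,0), (0,1).
The remaining L cells, each justified by listing all of its moves:
(1,2): L (options (0,2)(W), (1,0)(W) are all W)
(1,3): L (options (0,3)(W), (1,1)(W) are all W)
(2,0): L (sole option (1,0)(W) is W)
(2,1): L (sole option (1,1)(W) is W)
(3,2): L (options (2,2)(W), (3,0)(W) are all W)
(3,3): L (options (2,3)(W), (3,1)(W) are all W)
(5,0): L (options (4,0)(W), (1,0)(W) are all W)
(5,1): L (options (4,1)(W), (1,1)(W) are all W)
Every other cell has at least one move into one of the L cells above, so it is W.
From (5,3), the L positions reachable in one move are: (1,3), (5,1). Any move reaching one of these is winning.

Move to (1,3).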